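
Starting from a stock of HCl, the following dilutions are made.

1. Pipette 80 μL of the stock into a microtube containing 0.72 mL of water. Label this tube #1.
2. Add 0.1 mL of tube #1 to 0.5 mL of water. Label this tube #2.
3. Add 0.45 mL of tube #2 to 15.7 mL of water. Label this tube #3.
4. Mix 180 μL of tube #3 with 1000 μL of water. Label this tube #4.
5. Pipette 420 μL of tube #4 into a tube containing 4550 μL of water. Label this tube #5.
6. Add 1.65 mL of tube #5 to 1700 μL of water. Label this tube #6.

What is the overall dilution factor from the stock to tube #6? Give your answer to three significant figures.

Step 1: 80 μL + 0.72 mL = 800 μL total → factor 800/80 = 10
Step 2: 0.1 mL + 0.5 mL = 0.6 mL total → factor 0.6/0.1 = 6
Step 3: 0.45 mL + 15.7 mL = 16.15 mL total → factor 16.15/0.45 = 35.889
Step 4: 180 μL + 1000 μL = 1180 μL total → factor 1180/180 = 6.5556
Step 5: 420 μL + 4550 μL = 4970 μL total → factor 4970/420 = 11.833
Step 6: 1.65 mL + 1700 μL = 3.35 mL total → factor 3.35/1.65 = 2.0303
Overall dilution factor = 10 × 6 × 35.889 × 6.5556 × 11.833 × 2.0303 = 3.3915 × 10^5

3.39 × 10^5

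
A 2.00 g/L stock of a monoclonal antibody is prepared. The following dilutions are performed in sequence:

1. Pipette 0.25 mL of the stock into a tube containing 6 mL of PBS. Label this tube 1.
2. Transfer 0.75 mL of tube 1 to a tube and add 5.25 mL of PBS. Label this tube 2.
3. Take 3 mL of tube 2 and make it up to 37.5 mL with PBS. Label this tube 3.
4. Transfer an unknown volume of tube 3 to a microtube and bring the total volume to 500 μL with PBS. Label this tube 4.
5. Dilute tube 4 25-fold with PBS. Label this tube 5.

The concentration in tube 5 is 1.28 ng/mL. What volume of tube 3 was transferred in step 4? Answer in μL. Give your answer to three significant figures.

20.0 μL

Step 1: 0.25 mL + 6 mL = 6.25 mL total → factor 6.25/0.25 = 25
Step 2: 0.75 mL + 5.25 mL = 6 mL total → factor 6/0.75 = 8
Step 3: 3 mL brought to 37.5 mL → factor 37.5/3 = 12.5
Step 4: v brought to 500 μL → factor = 500 μL/v
Step 5: 25-fold → factor 25
Product of known-step factors = 62500
Overall factor = 2.00 g/L / (1.28 ng/mL) = 1.5625 × 10^6
Step-4 factor = 1.5625 × 10^6 / 62500 = 25
v = 500 μL / 25 = 20.0 μL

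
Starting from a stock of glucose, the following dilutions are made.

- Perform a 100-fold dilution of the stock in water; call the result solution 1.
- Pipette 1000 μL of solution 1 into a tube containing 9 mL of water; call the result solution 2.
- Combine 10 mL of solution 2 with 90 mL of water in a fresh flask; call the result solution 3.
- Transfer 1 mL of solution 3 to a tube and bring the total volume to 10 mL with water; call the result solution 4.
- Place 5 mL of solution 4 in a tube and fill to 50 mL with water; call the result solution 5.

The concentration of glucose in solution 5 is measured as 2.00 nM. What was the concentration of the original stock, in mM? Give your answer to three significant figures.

Step 1: 100-fold → factor 100
Step 2: 1000 μL + 9 mL = 10000 μL total → factor 10000/1000 = 10
Step 3: 10 mL + 90 mL = 100 mL total → factor 100/10 = 10
Step 4: 1 mL brought to 10 mL → factor 10/1 = 10
Step 5: 5 mL brought to 50 mL → factor 50/5 = 10
Overall dilution factor = 100 × 10 × 10 × 10 × 10 = 1 × 10^6
Stock = 2.00 nM × 1 × 10^6 = 2.000 × 10^6 nM = 2.00 mM

2.00 mM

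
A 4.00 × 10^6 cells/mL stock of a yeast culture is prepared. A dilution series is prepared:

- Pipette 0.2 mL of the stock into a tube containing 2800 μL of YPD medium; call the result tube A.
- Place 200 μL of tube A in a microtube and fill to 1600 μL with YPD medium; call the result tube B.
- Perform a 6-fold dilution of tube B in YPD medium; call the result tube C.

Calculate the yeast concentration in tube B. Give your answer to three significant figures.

Step 1: 0.2 mL + 2800 μL = 3 mL total → factor 3/0.2 = 15
Step 2: 200 μL brought to 1600 μL → factor 1600/200 = 8
Dilution factor through tube B = 15 × 8 = 120
[tube B] = 4.00 × 10^6 cells/mL / 120 = 3.33 × 10^4 cells/mL

3.33 × 10^4 cells/mL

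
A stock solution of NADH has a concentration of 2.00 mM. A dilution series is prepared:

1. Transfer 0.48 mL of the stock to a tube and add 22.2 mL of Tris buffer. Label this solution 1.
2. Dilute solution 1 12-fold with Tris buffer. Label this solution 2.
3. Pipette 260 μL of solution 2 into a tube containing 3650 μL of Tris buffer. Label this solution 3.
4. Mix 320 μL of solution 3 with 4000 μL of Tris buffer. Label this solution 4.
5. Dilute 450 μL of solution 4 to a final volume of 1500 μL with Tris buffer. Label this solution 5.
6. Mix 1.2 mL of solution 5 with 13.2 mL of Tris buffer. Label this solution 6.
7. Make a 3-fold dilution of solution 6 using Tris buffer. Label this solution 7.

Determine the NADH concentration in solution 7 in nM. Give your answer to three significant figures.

0.145 nM

Step 1: 0.48 mL + 22.2 mL = 22.68 mL total → factor 22.68/0.48 = 47.25
Step 2: 12-fold → factor 12
Step 3: 260 μL + 3650 μL = 3910 μL total → factor 3910/260 = 15.038
Step 4: 320 μL + 4000 μL = 4320 μL total → factor 4320/320 = 13.5
Step 5: 450 μL brought to 1500 μL → factor 1500/450 = 3.3333
Step 6: 1.2 mL + 13.2 mL = 14.4 mL total → factor 14.4/1.2 = 12
Step 7: 3-fold → factor 3
Overall dilution factor = 47.25 × 12 × 15.038 × 13.5 × 3.3333 × 12 × 3 = 1.3813 × 10^7
Final = 2.00 mM / 1.3813 × 10^7 = 1.448 × 10^-7 mM = 0.145 nM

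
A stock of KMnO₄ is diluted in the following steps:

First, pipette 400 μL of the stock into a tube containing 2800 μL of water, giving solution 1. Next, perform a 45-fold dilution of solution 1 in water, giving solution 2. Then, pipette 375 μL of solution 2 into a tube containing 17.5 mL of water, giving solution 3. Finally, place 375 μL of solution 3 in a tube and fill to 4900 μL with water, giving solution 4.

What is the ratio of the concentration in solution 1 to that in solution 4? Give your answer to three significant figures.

2.80 × 10^4

Step 1: 400 μL + 2800 μL = 3200 μL total → factor 3200/400 = 8
Step 2: 45-fold → factor 45
Step 3: 375 μL + 17.5 mL = 17875 μL total → factor 17875/375 = 47.667
Step 4: 375 μL brought to 4900 μL → factor 4900/375 = 13.067
Dilution factor to solution 1 = 8; to solution 4 = 2.2422 × 10^5
[solution 1]/[solution 4] = (factor to solution 4)/(factor to solution 1) = 2.2422 × 10^5/8 = 2.80 × 10^4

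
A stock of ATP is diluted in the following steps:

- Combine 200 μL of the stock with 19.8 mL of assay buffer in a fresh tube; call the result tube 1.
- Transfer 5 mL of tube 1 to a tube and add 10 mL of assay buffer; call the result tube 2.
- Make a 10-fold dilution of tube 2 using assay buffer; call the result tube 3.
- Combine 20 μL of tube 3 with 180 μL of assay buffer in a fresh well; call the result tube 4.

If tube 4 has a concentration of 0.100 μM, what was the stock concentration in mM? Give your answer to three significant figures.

Step 1: 200 μL + 19.8 mL = 20000 μL total → factor 20000/200 = 100
Step 2: 5 mL + 10 mL = 15 mL total → factor 15/5 = 3
Step 3: 10-fold → factor 10
Step 4: 20 μL + 180 μL = 200 μL total → factor 200/20 = 10
Overall dilution factor = 100 × 3 × 10 × 10 = 30000
Stock = 0.100 μM × 30000 = 3000 μM = 3.00 mM

3.00 mM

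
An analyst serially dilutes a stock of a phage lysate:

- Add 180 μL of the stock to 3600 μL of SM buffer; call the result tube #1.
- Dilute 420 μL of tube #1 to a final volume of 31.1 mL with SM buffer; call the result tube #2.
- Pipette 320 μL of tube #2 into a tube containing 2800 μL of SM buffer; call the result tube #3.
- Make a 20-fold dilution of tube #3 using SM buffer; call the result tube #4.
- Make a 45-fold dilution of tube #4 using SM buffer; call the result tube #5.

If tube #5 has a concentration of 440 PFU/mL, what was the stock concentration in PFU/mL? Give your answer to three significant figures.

6.00 × 10^9 PFU/mL

Step 1: 180 μL + 3600 μL = 3780 μL total → factor 3780/180 = 21
Step 2: 420 μL brought to 31.1 mL → factor 31100/420 = 74.048
Step 3: 320 μL + 2800 μL = 3120 μL total → factor 3120/320 = 9.75
Step 4: 20-fold → factor 20
Step 5: 45-fold → factor 45
Overall dilution factor = 21 × 74.048 × 9.75 × 20 × 45 = 1.3645 × 10^7
Stock = 440 PFU/mL × 1.3645 × 10^7 = 6.00 × 10^9 PFU/mL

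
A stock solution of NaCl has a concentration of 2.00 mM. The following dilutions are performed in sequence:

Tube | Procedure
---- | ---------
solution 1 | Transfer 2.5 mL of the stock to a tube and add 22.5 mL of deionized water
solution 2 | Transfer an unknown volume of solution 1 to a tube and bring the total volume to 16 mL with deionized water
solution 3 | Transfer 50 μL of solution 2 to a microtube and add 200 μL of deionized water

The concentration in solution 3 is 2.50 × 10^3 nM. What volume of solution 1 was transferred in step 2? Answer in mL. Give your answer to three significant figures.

1.00 mL

Step 1: 2.5 mL + 22.5 mL = 25 mL total → factor 25/2.5 = 10
Step 2: v brought to 16 mL → factor = 16 mL/v
Step 3: 50 μL + 200 μL = 250 μL total → factor 250/50 = 5
Product of known-step factors = 50
Overall factor = 2.00 mM / (2.50 × 10^3 nM) = 800
Step-2 factor = 800 / 50 = 16
v = 16 mL / 16 = 1.00 mL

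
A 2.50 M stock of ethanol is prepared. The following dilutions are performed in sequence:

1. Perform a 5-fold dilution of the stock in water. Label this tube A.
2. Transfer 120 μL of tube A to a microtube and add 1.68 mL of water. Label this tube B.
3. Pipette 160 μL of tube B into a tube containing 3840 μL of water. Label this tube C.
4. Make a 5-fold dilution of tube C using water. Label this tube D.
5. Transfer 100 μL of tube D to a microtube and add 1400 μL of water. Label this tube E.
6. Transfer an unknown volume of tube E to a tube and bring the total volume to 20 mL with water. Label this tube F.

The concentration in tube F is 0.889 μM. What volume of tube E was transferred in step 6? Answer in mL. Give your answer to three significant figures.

Step 1: 5-fold → factor 5
Step 2: 120 μL + 1.68 mL = 1800 μL total → factor 1800/120 = 15
Step 3: 160 μL + 3840 μL = 4000 μL total → factor 4000/160 = 25
Step 4: 5-fold → factor 5
Step 5: 100 μL + 1400 μL = 1500 μL total → factor 1500/100 = 15
Step 6: v brought to 20 mL → factor = 20 mL/v
Product of known-step factors = 1.4062 × 10^5
Overall factor = 2.50 M / (0.889 μM) = 2.8121 × 10^6
Step-6 factor = 2.8121 × 10^6 / 1.4062 × 10^5 = 19.998
v = 20 mL / 19.998 = 1.00 mL

1.00 mL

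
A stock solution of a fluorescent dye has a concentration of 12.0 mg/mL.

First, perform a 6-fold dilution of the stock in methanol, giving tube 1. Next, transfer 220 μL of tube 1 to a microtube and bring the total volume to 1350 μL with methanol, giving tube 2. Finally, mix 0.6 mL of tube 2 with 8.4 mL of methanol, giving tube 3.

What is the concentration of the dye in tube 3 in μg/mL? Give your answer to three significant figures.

Step 1: 6-fold → factor 6
Step 2: 220 μL brought to 1350 μL → factor 1350/220 = 6.1364
Step 3: 0.6 mL + 8.4 mL = 9 mL total → factor 9/0.6 = 15
Overall dilution factor = 6 × 6.1364 × 15 = 552.27
Final = 12.0 mg/mL / 552.27 = 0.02173 mg/mL = 21.7 μg/mL

21.7 μg/mL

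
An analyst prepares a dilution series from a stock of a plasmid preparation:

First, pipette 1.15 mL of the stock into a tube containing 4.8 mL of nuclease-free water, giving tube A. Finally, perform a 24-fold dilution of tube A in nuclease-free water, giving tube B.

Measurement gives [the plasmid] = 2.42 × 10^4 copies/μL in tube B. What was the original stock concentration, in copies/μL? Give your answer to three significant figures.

Step 1: 1.15 mL + 4.8 mL = 5.95 mL total → factor 5.95/1.15 = 5.1739
Step 2: 24-fold → factor 24
Overall dilution factor = 5.1739 × 24 = 124.17
Stock = 2.42 × 10^4 copies/μL × 124.17 = 3.01 × 10^6 copies/μL

3.01 × 10^6 copies/μL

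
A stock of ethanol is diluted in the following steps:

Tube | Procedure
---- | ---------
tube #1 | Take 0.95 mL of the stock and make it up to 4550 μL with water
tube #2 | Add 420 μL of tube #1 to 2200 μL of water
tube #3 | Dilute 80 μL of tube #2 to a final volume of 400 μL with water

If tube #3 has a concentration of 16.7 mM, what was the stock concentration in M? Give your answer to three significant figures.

2.49 M

Step 1: 0.95 mL brought to 4550 μL → factor 4.55/0.95 = 4.7895
Step 2: 420 μL + 2200 μL = 2620 μL total → factor 2620/420 = 6.2381
Step 3: 80 μL brought to 400 μL → factor 400/80 = 5
Overall dilution factor = 4.7895 × 6.2381 × 5 = 149.39
Stock = 16.7 mM × 149.39 = 2495 mM = 2.49 M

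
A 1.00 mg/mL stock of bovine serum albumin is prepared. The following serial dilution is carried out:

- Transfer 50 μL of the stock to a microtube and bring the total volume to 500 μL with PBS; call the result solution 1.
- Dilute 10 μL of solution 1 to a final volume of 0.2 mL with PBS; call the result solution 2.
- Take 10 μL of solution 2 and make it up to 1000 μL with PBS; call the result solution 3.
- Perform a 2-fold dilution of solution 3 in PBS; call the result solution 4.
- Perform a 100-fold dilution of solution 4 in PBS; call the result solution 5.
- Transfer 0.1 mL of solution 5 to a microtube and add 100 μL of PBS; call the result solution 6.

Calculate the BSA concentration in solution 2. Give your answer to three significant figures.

Step 1: 50 μL brought to 500 μL → factor 500/50 = 10
Step 2: 10 μL brought to 0.2 mL → factor 200/10 = 20
Dilution factor through solution 2 = 10 × 20 = 200
[solution 2] = 1.00 mg/mL / 200 = 0.00500 mg/mL

0.00500 mg/mL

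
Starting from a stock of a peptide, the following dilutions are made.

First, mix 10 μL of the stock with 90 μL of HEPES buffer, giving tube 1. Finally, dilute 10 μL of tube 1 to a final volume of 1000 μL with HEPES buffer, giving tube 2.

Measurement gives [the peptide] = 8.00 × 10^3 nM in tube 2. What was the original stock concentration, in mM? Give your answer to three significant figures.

Step 1: 10 μL + 90 μL = 100 μL total → factor 100/10 = 10
Step 2: 10 μL brought to 1000 μL → factor 1000/10 = 100
Overall dilution factor = 10 × 100 = 1000
Stock = 8.00 × 10^3 nM × 1000 = 8.000 × 10^6 nM = 8.00 mM

8.00 mM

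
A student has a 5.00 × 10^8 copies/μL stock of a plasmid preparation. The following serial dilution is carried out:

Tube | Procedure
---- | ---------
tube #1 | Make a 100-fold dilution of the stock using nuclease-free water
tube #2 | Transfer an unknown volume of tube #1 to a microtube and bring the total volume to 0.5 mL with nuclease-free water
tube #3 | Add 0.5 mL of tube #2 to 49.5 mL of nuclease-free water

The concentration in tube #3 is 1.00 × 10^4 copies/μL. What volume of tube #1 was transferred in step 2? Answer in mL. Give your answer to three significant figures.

0.100 mL

Step 1: 100-fold → factor 100
Step 2: v brought to 0.5 mL → factor = 0.5 mL/v
Step 3: 0.5 mL + 49.5 mL = 50 mL total → factor 50/0.5 = 100
Product of known-step factors = 10000
Overall factor = 5.00 × 10^8 copies/μL / (1.00 × 10^4 copies/μL) = 50000
Step-2 factor = 50000 / 10000 = 5
v = 0.5 mL / 5 = 0.100 mL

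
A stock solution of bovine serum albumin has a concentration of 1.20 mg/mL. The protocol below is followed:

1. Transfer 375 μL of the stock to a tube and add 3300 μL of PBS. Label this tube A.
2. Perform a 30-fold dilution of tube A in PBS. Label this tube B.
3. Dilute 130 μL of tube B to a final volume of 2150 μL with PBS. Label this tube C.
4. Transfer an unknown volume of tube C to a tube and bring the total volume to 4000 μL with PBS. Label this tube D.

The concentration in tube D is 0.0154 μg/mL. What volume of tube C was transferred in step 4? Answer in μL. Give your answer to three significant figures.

Step 1: 375 μL + 3300 μL = 3675 μL total → factor 3675/375 = 9.8
Step 2: 30-fold → factor 30
Step 3: 130 μL brought to 2150 μL → factor 2150/130 = 16.538
Step 4: v brought to 4000 μL → factor = 4000 μL/v
Product of known-step factors = 4862.3
Overall factor = 1.20 mg/mL / (0.0154 μg/mL) = 77922
Step-4 factor = 77922 / 4862.3 = 16.026
v = 4000 μL / 16.026 = 250 μL

250 μL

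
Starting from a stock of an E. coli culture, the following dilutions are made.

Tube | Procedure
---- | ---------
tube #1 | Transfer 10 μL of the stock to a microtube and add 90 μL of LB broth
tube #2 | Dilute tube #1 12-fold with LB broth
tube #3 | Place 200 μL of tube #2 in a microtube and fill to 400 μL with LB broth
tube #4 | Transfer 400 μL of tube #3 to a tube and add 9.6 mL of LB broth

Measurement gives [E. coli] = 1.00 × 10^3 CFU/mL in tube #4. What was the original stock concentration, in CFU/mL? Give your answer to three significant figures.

6.00 × 10^6 CFU/mL

Step 1: 10 μL + 90 μL = 100 μL total → factor 100/10 = 10
Step 2: 12-fold → factor 12
Step 3: 200 μL brought to 400 μL → factor 400/200 = 2
Step 4: 400 μL + 9.6 mL = 10000 μL total → factor 10000/400 = 25
Overall dilution factor = 10 × 12 × 2 × 25 = 6000
Stock = 1.00 × 10^3 CFU/mL × 6000 = 6.00 × 10^6 CFU/mL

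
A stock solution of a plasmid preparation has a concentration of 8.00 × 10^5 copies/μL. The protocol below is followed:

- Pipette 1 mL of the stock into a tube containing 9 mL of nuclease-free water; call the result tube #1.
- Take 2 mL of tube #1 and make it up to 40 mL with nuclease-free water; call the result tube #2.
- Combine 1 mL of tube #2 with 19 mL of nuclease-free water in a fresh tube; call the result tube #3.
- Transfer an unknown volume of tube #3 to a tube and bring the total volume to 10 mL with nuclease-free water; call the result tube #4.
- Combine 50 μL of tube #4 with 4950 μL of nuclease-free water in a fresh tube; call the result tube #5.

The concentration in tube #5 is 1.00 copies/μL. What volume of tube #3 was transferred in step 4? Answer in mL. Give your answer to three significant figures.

5.00 mL

Step 1: 1 mL + 9 mL = 10 mL total → factor 10/1 = 10
Step 2: 2 mL brought to 40 mL → factor 40/2 = 20
Step 3: 1 mL + 19 mL = 20 mL total → factor 20/1 = 20
Step 4: v brought to 10 mL → factor = 10 mL/v
Step 5: 50 μL + 4950 μL = 5000 μL total → factor 5000/50 = 100
Product of known-step factors = 4 × 10^5
Overall factor = 8.00 × 10^5 copies/μL / (1.00 copies/μL) = 8 × 10^5
Step-4 factor = 8 × 10^5 / 4 × 10^5 = 2
v = 10 mL / 2 = 5.00 mL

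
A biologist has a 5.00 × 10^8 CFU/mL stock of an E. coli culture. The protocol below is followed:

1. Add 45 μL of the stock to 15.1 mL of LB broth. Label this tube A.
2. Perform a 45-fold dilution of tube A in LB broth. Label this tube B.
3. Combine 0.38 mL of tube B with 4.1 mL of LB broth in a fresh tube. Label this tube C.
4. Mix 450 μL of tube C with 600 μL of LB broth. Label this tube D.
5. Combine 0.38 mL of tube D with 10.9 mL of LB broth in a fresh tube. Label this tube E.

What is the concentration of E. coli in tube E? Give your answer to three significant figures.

Step 1: 45 μL + 15.1 mL = 15145 μL total → factor 15145/45 = 336.56
Step 2: 45-fold → factor 45
Step 3: 0.38 mL + 4.1 mL = 4.48 mL total → factor 4.48/0.38 = 11.789
Step 4: 450 μL + 600 μL = 1050 μL total → factor 1050/450 = 2.3333
Step 5: 0.38 mL + 10.9 mL = 11.28 mL total → factor 11.28/0.38 = 29.684
Overall dilution factor = 336.56 × 45 × 11.789 × 2.3333 × 29.684 = 1.2367 × 10^7
Final = 5.00 × 10^8 CFU/mL / 1.2367 × 10^7 = 40.4 CFU/mL

40.4 CFU/mL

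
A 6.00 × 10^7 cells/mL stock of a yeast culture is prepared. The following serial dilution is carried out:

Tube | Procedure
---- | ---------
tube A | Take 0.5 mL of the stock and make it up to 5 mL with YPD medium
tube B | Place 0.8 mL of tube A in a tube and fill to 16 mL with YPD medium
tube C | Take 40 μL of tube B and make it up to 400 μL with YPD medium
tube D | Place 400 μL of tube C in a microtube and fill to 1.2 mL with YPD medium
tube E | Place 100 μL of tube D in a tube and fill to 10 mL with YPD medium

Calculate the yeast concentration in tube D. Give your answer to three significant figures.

Step 1: 0.5 mL brought to 5 mL → factor 5/0.5 = 10
Step 2: 0.8 mL brought to 16 mL → factor 16/0.8 = 20
Step 3: 40 μL brought to 400 μL → factor 400/40 = 10
Step 4: 400 μL brought to 1.2 mL → factor 1200/400 = 3
Dilution factor through tube D = 10 × 20 × 10 × 3 = 6000
[tube D] = 6.00 × 10^7 cells/mL / 6000 = 1.00 × 10^4 cells/mL

1.00 × 10^4 cells/mL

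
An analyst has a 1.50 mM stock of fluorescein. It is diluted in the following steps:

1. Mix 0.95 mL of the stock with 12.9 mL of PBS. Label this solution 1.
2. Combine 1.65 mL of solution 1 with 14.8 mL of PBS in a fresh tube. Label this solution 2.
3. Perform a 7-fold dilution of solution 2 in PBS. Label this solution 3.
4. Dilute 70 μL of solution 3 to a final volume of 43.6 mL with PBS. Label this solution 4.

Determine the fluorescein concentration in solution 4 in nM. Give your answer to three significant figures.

Step 1: 0.95 mL + 12.9 mL = 13.85 mL total → factor 13.85/0.95 = 14.579
Step 2: 1.65 mL + 14.8 mL = 16.45 mL total → factor 16.45/1.65 = 9.9697
Step 3: 7-fold → factor 7
Step 4: 70 μL brought to 43.6 mL → factor 43600/70 = 622.86
Overall dilution factor = 14.579 × 9.9697 × 7 × 622.86 = 6.3372 × 10^5
Final = 1.50 mM / 6.3372 × 10^5 = 2.367 × 10^-6 mM = 2.37 nM

2.37 nM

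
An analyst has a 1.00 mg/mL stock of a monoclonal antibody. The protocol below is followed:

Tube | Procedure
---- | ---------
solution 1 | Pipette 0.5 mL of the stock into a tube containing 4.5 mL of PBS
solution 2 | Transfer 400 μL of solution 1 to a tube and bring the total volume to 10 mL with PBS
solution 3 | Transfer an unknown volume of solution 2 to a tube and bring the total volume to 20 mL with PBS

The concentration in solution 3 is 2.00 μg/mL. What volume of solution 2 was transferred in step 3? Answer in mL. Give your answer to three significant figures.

Step 1: 0.5 mL + 4.5 mL = 5 mL total → factor 5/0.5 = 10
Step 2: 400 μL brought to 10 mL → factor 10000/400 = 25
Step 3: v brought to 20 mL → factor = 20 mL/v
Product of known-step factors = 250
Overall factor = 1.00 mg/mL / (2.00 μg/mL) = 500
Step-3 factor = 500 / 250 = 2
v = 20 mL / 2 = 10.0 mL

10.0 mL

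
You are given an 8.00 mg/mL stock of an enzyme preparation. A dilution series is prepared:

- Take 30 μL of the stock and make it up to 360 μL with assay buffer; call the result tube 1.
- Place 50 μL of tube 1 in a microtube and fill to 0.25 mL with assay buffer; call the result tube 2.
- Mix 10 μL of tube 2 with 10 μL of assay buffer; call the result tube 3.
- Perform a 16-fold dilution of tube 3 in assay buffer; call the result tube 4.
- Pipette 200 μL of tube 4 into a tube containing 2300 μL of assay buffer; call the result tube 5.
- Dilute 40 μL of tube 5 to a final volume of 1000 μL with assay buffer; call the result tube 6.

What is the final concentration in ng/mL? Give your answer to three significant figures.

13.3 ng/mL

Step 1: 30 μL brought to 360 μL → factor 360/30 = 12
Step 2: 50 μL brought to 0.25 mL → factor 250/50 = 5
Step 3: 10 μL + 10 μL = 20 μL total → factor 20/10 = 2
Step 4: 16-fold → factor 16
Step 5: 200 μL + 2300 μL = 2500 μL total → factor 2500/200 = 12.5
Step 6: 40 μL brought to 1000 μL → factor 1000/40 = 25
Overall dilution factor = 12 × 5 × 2 × 16 × 12.5 × 25 = 6 × 10^5
Final = 8.00 mg/mL / 6 × 10^5 = 1.333 × 10^-5 mg/mL = 13.3 ng/mL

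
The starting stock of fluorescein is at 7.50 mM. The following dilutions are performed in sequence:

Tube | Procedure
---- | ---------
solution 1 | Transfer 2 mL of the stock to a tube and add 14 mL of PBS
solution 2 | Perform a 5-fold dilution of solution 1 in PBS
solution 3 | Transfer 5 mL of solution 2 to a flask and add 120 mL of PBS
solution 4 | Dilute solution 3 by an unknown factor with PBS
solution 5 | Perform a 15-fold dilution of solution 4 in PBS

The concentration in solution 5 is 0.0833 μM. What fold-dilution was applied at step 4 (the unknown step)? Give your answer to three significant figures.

Step 1: 2 mL + 14 mL = 16 mL total → factor 16/2 = 8
Step 2: 5-fold → factor 5
Step 3: 5 mL + 120 mL = 125 mL total → factor 125/5 = 25
Step 4: unknown factor x
Step 5: 15-fold → factor 15
Product of known-step factors = 15000
Overall factor = 7.50 mM / (0.0833 μM) = 90036
x = 90036 / 15000 = 6.00

6.00-fold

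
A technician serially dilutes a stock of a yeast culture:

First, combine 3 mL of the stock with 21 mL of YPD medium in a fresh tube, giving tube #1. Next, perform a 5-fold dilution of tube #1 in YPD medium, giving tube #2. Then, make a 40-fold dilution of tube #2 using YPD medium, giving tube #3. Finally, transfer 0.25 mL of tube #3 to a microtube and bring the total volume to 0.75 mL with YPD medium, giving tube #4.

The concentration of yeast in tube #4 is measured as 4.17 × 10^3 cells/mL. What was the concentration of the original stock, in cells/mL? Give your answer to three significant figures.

2.00 × 10^7 cells/mL

Step 1: 3 mL + 21 mL = 24 mL total → factor 24/3 = 8
Step 2: 5-fold → factor 5
Step 3: 40-fold → factor 40
Step 4: 0.25 mL brought to 0.75 mL → factor 0.75/0.25 = 3
Overall dilution factor = 8 × 5 × 40 × 3 = 4800
Stock = 4.17 × 10^3 cells/mL × 4800 = 2.00 × 10^7 cells/mL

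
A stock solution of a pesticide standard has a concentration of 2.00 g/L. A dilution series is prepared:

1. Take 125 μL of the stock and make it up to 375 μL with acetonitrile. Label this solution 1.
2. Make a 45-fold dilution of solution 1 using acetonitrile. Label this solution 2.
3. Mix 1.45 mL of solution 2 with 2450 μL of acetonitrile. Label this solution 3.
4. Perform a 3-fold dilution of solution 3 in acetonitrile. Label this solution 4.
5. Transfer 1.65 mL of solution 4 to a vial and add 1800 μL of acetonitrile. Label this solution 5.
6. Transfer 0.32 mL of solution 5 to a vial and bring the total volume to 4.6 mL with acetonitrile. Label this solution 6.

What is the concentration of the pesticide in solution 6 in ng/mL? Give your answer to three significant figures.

61.1 ng/mL

Step 1: 125 μL brought to 375 μL → factor 375/125 = 3
Step 2: 45-fold → factor 45
Step 3: 1.45 mL + 2450 μL = 3.9 mL total → factor 3.9/1.45 = 2.6897
Step 4: 3-fold → factor 3
Step 5: 1.65 mL + 1800 μL = 3.45 mL total → factor 3.45/1.65 = 2.0909
Step 6: 0.32 mL brought to 4.6 mL → factor 4.6/0.32 = 14.375
Overall dilution factor = 3 × 45 × 2.6897 × 3 × 2.0909 × 14.375 = 32741
Final = 2.00 g/L / 32741 = 6.109 × 10^-5 g/L = 61.1 ng/mL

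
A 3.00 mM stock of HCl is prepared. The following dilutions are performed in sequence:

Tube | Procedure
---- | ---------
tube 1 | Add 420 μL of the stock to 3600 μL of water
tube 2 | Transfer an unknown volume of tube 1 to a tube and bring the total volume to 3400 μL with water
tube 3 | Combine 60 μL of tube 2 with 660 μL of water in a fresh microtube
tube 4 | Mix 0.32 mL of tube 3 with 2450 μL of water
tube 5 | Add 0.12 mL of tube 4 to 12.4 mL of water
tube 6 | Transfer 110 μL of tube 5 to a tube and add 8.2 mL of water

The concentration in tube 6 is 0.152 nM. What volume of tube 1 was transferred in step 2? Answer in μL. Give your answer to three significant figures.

1.35 × 10^3 μL

Step 1: 420 μL + 3600 μL = 4020 μL total → factor 4020/420 = 9.5714
Step 2: v brought to 3400 μL → factor = 3400 μL/v
Step 3: 60 μL + 660 μL = 720 μL total → factor 720/60 = 12
Step 4: 0.32 mL + 2450 μL = 2.77 mL total → factor 2.77/0.32 = 8.6562
Step 5: 0.12 mL + 12.4 mL = 12.52 mL total → factor 12.52/0.12 = 104.33
Step 6: 110 μL + 8.2 mL = 8310 μL total → factor 8310/110 = 75.545
Product of known-step factors = 7.8364 × 10^6
Overall factor = 3.00 mM / (0.152 nM) = 1.9737 × 10^7
Step-2 factor = 1.9737 × 10^7 / 7.8364 × 10^6 = 2.5186
v = 3400 μL / 2.5186 = 1.35 × 10^3 μL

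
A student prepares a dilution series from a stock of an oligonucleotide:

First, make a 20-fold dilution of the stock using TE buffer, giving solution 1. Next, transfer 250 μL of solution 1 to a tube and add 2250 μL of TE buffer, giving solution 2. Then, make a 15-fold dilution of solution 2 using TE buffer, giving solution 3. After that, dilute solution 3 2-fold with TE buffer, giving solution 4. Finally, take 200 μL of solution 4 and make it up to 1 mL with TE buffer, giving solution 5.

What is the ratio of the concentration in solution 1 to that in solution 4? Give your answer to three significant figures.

Step 1: 20-fold → factor 20
Step 2: 250 μL + 2250 μL = 2500 μL total → factor 2500/250 = 10
Step 3: 15-fold → factor 15
Step 4: 2-fold → factor 2
Dilution factor to solution 1 = 20; to solution 4 = 6000
[solution 1]/[solution 4] = (factor to solution 4)/(factor to solution 1) = 6000/20 = 300

300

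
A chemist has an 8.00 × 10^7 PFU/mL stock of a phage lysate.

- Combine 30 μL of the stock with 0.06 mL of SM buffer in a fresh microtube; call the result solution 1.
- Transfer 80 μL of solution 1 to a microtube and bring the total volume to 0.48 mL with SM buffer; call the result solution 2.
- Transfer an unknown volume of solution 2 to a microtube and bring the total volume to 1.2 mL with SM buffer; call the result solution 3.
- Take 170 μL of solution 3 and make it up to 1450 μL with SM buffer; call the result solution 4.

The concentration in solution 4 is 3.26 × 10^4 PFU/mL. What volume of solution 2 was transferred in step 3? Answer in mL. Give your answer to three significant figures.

0.0751 mL

Step 1: 30 μL + 0.06 mL = 90 μL total → factor 90/30 = 3
Step 2: 80 μL brought to 0.48 mL → factor 480/80 = 6
Step 3: v brought to 1.2 mL → factor = 1.2 mL/v
Step 4: 170 μL brought to 1450 μL → factor 1450/170 = 8.5294
Product of known-step factors = 153.53
Overall factor = 8.00 × 10^7 PFU/mL / (3.26 × 10^4 PFU/mL) = 2454
Step-3 factor = 2454 / 153.53 = 15.984
v = 1.2 mL / 15.984 = 0.0751 mL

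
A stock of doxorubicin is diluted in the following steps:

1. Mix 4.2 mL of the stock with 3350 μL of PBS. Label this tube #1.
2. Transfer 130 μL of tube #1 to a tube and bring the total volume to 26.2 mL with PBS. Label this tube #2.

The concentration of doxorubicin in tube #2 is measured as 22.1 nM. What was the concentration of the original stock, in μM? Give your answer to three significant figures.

8.01 μM

Step 1: 4.2 mL + 3350 μL = 7.55 mL total → factor 7.55/4.2 = 1.7976
Step 2: 130 μL brought to 26.2 mL → factor 26200/130 = 201.54
Overall dilution factor = 1.7976 × 201.54 = 362.29
Stock = 22.1 nM × 362.29 = 8007 nM = 8.01 μM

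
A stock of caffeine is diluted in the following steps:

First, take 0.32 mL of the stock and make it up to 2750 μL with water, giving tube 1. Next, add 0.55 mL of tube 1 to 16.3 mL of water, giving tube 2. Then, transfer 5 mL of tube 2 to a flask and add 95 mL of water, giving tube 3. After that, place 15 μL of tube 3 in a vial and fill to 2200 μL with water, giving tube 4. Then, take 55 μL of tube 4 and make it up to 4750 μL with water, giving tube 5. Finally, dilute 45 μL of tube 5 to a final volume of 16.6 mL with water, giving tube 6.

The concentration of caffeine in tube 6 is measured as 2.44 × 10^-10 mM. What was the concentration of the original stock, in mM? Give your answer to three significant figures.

Step 1: 0.32 mL brought to 2750 μL → factor 2.75/0.32 = 8.5938
Step 2: 0.55 mL + 16.3 mL = 16.85 mL total → factor 16.85/0.55 = 30.636
Step 3: 5 mL + 95 mL = 100 mL total → factor 100/5 = 20
Step 4: 15 μL brought to 2200 μL → factor 2200/15 = 146.67
Step 5: 55 μL brought to 4750 μL → factor 4750/55 = 86.364
Step 6: 45 μL brought to 16.6 mL → factor 16600/45 = 368.89
Overall dilution factor = 8.5938 × 30.636 × 20 × 146.67 × 86.364 × 368.89 = 2.4604 × 10^10
Stock = 2.44 × 10^-10 mM × 2.4604 × 10^10 = 6.00 mM

6.00 mM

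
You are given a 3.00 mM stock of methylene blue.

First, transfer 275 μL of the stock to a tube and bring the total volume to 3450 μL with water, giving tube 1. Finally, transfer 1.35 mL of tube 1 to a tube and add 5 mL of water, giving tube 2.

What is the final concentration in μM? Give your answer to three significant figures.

50.8 μM

Step 1: 275 μL brought to 3450 μL → factor 3450/275 = 12.545
Step 2: 1.35 mL + 5 mL = 6.35 mL total → factor 6.35/1.35 = 4.7037
Overall dilution factor = 12.545 × 4.7037 = 59.01
Final = 3.00 mM / 59.01 = 0.05084 mM = 50.8 μM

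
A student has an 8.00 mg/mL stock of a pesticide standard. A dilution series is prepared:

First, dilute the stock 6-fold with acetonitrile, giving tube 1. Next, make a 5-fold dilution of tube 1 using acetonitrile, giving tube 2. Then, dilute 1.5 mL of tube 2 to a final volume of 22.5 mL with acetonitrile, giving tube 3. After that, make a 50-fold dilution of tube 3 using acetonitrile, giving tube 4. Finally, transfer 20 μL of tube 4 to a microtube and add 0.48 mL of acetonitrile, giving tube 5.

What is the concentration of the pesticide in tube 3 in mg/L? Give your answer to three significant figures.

Step 1: 6-fold → factor 6
Step 2: 5-fold → factor 5
Step 3: 1.5 mL brought to 22.5 mL → factor 22.5/1.5 = 15
Dilution factor through tube 3 = 6 × 5 × 15 = 450
[tube 3] = 8.00 mg/mL / 450 = 0.01778 mg/mL = 17.8 mg/L

17.8 mg/L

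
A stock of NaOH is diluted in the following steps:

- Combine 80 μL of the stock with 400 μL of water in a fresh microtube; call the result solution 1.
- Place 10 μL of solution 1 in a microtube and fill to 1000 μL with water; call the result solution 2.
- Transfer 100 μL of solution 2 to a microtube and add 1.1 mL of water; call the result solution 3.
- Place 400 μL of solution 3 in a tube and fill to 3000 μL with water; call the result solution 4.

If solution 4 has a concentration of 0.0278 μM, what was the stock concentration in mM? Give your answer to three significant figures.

1.50 mM

Step 1: 80 μL + 400 μL = 480 μL total → factor 480/80 = 6
Step 2: 10 μL brought to 1000 μL → factor 1000/10 = 100
Step 3: 100 μL + 1.1 mL = 1200 μL total → factor 1200/100 = 12
Step 4: 400 μL brought to 3000 μL → factor 3000/400 = 7.5
Overall dilution factor = 6 × 100 × 12 × 7.5 = 54000
Stock = 0.0278 μM × 54000 = 1501 μM = 1.50 mM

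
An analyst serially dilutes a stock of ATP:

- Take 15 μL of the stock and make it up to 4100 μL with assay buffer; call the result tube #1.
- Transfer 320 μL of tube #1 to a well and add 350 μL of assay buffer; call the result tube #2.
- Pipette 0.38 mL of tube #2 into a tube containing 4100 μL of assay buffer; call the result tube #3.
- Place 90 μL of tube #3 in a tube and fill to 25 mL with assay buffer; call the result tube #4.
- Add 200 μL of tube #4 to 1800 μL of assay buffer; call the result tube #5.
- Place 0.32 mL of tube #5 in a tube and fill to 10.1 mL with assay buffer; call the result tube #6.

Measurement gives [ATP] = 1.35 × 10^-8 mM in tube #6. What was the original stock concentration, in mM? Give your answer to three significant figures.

Step 1: 15 μL brought to 4100 μL → factor 4100/15 = 273.33
Step 2: 320 μL + 350 μL = 670 μL total → factor 670/320 = 2.0938
Step 3: 0.38 mL + 4100 μL = 4.48 mL total → factor 4.48/0.38 = 11.789
Step 4: 90 μL brought to 25 mL → factor 25000/90 = 277.78
Step 5: 200 μL + 1800 μL = 2000 μL total → factor 2000/200 = 10
Step 6: 0.32 mL brought to 10.1 mL → factor 10.1/0.32 = 31.562
Overall dilution factor = 273.33 × 2.0938 × 11.789 × 277.78 × 10 × 31.562 = 5.9154 × 10^8
Stock = 1.35 × 10^-8 mM × 5.9154 × 10^8 = 7.99 mM

7.99 mM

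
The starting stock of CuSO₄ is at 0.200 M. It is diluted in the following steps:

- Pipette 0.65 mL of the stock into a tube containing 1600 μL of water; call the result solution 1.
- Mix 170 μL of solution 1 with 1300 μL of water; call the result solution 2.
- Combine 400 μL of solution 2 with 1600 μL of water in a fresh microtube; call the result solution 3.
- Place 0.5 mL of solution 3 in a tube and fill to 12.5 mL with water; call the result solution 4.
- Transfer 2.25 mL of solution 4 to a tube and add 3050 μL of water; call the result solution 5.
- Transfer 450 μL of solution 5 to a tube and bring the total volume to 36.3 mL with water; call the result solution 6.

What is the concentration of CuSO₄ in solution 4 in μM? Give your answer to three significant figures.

Step 1: 0.65 mL + 1600 μL = 2.25 mL total → factor 2.25/0.65 = 3.4615
Step 2: 170 μL + 1300 μL = 1470 μL total → factor 1470/170 = 8.6471
Step 3: 400 μL + 1600 μL = 2000 μL total → factor 2000/400 = 5
Step 4: 0.5 mL brought to 12.5 mL → factor 12.5/0.5 = 25
Dilution factor through solution 4 = 3.4615 × 8.6471 × 5 × 25 = 3741.5
[solution 4] = 0.200 M / 3741.5 = 5.345 × 10^-5 M = 53.5 μM

53.5 μM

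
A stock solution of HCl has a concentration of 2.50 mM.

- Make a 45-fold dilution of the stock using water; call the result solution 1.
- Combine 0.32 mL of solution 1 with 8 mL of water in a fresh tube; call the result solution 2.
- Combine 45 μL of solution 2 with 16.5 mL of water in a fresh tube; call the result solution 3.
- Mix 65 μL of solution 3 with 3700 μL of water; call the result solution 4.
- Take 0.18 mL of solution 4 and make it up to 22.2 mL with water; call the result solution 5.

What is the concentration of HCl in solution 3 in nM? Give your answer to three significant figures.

5.81 nM

Step 1: 45-fold → factor 45
Step 2: 0.32 mL + 8 mL = 8.32 mL total → factor 8.32/0.32 = 26
Step 3: 45 μL + 16.5 mL = 16545 μL total → factor 16545/45 = 367.67
Dilution factor through solution 3 = 45 × 26 × 367.67 = 4.3017 × 10^5
[solution 3] = 2.50 mM / 4.3017 × 10^5 = 5.812 × 10^-6 mM = 5.81 nM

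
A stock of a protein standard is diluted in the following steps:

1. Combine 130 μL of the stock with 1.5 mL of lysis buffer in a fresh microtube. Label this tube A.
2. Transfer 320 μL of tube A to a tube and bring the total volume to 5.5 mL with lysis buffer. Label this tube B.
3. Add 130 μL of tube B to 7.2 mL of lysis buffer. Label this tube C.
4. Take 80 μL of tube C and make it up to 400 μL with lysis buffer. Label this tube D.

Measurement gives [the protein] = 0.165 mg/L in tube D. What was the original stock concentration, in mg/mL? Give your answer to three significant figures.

Step 1: 130 μL + 1.5 mL = 1630 μL total → factor 1630/130 = 12.538
Step 2: 320 μL brought to 5.5 mL → factor 5500/320 = 17.188
Step 3: 130 μL + 7.2 mL = 7330 μL total → factor 7330/130 = 56.385
Step 4: 80 μL brought to 400 μL → factor 400/80 = 5
Overall dilution factor = 12.538 × 17.188 × 56.385 × 5 = 60756
Stock = 0.165 mg/L × 60756 = 1.002 × 10^4 mg/L = 10.0 mg/mL

10.0 mg/mL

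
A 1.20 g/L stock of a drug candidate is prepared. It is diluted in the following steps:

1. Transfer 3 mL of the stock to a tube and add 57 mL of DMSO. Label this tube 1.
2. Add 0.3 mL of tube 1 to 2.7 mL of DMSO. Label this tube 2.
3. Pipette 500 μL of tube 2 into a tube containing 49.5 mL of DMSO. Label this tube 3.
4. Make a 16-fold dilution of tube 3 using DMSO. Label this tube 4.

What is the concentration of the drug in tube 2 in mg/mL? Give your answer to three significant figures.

0.00600 mg/mL

Step 1: 3 mL + 57 mL = 60 mL total → factor 60/3 = 20
Step 2: 0.3 mL + 2.7 mL = 3 mL total → factor 3/0.3 = 10
Dilution factor through tube 2 = 20 × 10 = 200
[tube 2] = 1.20 g/L / 200 = 0.006000 g/L = 0.00600 mg/mL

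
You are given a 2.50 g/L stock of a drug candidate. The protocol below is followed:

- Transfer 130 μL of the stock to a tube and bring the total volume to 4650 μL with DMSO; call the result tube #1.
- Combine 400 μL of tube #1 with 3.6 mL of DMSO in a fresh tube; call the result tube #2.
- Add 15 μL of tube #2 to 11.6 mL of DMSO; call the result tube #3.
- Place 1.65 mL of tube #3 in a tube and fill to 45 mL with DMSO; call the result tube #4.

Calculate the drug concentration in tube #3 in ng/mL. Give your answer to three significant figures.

9.03 ng/mL

Step 1: 130 μL brought to 4650 μL → factor 4650/130 = 35.769
Step 2: 400 μL + 3.6 mL = 4000 μL total → factor 4000/400 = 10
Step 3: 15 μL + 11.6 mL = 11615 μL total → factor 11615/15 = 774.33
Dilution factor through tube #3 = 35.769 × 10 × 774.33 = 2.7697 × 10^5
[tube #3] = 2.50 g/L / 2.7697 × 10^5 = 9.026 × 10^-6 g/L = 9.03 ng/mL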